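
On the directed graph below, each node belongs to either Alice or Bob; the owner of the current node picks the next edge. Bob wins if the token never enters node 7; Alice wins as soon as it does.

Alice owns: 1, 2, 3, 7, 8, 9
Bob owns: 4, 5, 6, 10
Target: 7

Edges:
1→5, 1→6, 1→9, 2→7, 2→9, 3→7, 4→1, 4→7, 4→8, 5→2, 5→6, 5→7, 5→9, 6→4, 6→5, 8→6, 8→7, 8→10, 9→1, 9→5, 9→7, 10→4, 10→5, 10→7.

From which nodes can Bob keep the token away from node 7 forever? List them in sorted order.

5, 6, 10

A0 = {7}
A1: add {2, 3, 8, 9} — 2 (Alice) has 2→7; 3 (Alice) has 3→7; 8 (Alice) has 8→7; 9 (Alice) has 9→7.
A2: add {1} — 1 (Alice) has 1→9.
A3: add {4} — 4 (Bob): all of {1, 7, 8} already in.
A4 = A3; e.g. 5 (Bob) can still go to 6. Fixed point.
Alice's attractor = {1, 2, 3, 4, 7, 8, 9}; Bob avoids the target exactly from the complement.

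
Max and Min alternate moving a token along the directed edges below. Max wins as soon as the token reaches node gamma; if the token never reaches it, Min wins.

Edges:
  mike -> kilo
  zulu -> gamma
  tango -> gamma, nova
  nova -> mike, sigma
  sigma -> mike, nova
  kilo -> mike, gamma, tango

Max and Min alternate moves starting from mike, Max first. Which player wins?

Min

Track states (vertex, player-to-move).
A0 = {(gamma,Max), (gamma,Min)}
A1: add {(zulu,Max), (zulu,Min), (tango,Max), (kilo,Max)}.
A2: add {(mike,Min)}.
A3: add {(nova,Max), (sigma,Max)}.
A4: add {(tango,Min)}.
A5 = A4; e.g. (mike,Max) stays out. (mike,Max) never enters ⇒ Min avoids the target.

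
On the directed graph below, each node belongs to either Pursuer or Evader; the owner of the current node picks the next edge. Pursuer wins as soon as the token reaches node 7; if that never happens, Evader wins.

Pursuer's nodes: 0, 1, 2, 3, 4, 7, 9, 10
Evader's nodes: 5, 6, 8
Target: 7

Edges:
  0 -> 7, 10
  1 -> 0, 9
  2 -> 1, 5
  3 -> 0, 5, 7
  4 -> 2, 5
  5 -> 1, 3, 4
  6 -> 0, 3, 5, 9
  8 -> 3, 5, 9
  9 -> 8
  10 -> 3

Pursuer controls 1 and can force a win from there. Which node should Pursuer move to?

A0 = {7}
A1: add {0, 3} — 0 (Pursuer) has 0→7; 3 (Pursuer) has 3→7.
A2: add {1, 10} — 1 (Pursuer) has 1→0; 10 (Pursuer) has 10→3.
A3: add {2} — 2 (Pursuer) has 2→1.
A4: add {4} — 4 (Pursuer) has 4→2.
A5: add {5} — 5 (Evader): all of {1, 3, 4} already in.
A6 = A5; e.g. 6 (Evader) can still go to 9. Fixed point.
From 1, successor 0 is in the attractor (rank 1); the other successor 9 is not.

0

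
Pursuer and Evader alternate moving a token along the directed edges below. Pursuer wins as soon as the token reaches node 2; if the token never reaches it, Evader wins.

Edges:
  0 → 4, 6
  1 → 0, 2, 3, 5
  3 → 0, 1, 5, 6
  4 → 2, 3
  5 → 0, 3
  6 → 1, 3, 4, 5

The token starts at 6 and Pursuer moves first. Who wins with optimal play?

Track states (vertex, player-to-move).
A0 = {(2,Pursuer), (2,Evader)}
A1: add {(1,Pursuer), (4,Pursuer)}.
A2 = A1; e.g. (0,Pursuer) stays out. (6,Pursuer) never enters ⇒ Evader avoids the target.

Evader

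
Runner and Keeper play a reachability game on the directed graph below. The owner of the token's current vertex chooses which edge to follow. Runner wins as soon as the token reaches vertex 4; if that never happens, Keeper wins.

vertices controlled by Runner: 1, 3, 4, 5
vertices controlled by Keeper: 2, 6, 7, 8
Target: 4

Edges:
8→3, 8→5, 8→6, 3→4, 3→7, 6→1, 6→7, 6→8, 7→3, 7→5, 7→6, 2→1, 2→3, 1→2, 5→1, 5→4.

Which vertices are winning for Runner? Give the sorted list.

3, 4, 5

A0 = {4}
A1: add {3, 5} — 3 (Runner) has 3→4; 5 (Runner) has 5→4.
A2 = A1; e.g. 1 (Runner) has no edge into A1. Fixed point.
Runner's winning region = {3, 4, 5}.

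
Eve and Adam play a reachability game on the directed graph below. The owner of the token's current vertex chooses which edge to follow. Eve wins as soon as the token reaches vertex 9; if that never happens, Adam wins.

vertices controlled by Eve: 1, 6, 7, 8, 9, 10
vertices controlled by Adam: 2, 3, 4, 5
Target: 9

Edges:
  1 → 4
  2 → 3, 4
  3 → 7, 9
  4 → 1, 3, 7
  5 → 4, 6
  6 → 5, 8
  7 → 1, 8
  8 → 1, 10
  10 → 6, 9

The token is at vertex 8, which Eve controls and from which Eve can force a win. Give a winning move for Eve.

10

A0 = {9}
A1: add {10} — 10 (Eve) has 10→9.
A2: add {8} — 8 (Eve) has 8→10.
A3: add {6, 7} — 6 (Eve) has 6→8; 7 (Eve) has 7→8.
A4: add {3} — 3 (Adam): all of {7, 9} already in.
A5 = A4; e.g. 1 (Eve) has no edge into A4. Fixed point.
From 8, successor 10 is in the attractor (rank 1); the other successor 1 is not.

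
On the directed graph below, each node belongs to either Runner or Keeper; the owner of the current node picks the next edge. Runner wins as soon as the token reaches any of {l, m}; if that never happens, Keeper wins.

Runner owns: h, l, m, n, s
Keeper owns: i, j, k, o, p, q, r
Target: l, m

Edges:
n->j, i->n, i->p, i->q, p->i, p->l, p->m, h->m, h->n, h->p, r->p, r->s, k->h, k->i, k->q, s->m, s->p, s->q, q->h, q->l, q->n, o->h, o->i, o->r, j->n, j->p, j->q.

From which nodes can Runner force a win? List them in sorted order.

A0 = {l, m}
A1: add {h, s} — h (Runner) has h→m; s (Runner) has s→m.
A2 = A1; e.g. i (Keeper) can still go to n. Fixed point.
Runner's winning region = {h, l, m, s}.

h, l, m, s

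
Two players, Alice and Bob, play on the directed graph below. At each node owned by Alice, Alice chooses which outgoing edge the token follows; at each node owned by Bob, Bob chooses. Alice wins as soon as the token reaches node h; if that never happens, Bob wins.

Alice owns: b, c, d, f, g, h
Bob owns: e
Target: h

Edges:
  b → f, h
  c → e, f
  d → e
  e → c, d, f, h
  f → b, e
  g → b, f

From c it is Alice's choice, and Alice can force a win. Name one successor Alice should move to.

f

A0 = {h}
A1: add {b} — b (Alice) has b→h.
A2: add {f, g} — f (Alice) has f→b; g (Alice) has g→b.
A3: add {c} — c (Alice) has c→f.
A4 = A3; e.g. d (Alice) has no edge into A3. Fixed point.
From c, successor f is in the attractor (rank 2); the other successor e is not.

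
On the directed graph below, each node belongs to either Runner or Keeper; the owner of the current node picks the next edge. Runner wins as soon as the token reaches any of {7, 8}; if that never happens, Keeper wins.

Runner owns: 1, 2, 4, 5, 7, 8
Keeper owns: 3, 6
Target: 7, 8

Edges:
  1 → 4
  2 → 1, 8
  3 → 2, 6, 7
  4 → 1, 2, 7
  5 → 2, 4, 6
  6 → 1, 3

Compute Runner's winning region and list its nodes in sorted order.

A0 = {7, 8}
A1: add {2, 4} — 2 (Runner) has 2→8; 4 (Runner) has 4→7.
A2: add {1, 5} — 1 (Runner) has 1→4; 5 (Runner) has 5→2.
A3 = A2; e.g. 3 (Keeper) can still go to 6. Fixed point.
Runner's winning region = {1, 2, 4, 5, 7, 8}.

1, 2, 4, 5, 7, 8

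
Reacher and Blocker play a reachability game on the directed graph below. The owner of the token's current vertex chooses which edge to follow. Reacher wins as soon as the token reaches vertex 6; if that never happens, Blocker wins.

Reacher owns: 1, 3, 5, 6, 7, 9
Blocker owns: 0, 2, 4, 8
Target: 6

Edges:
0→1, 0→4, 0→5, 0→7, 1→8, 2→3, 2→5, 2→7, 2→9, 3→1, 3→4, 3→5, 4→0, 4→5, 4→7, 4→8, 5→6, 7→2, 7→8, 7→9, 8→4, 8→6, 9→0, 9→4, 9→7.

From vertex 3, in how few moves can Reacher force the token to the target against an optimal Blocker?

2

A0 = {6}
A1: add {5} — 5 (Reacher) has 5→6.
A2: add {3} — 3 (Reacher) has 3→5.
A3 = A2; e.g. 0 (Blocker) can still go to 1. Fixed point.
3 enters the attractor at level 2, so Reacher can force the target in 2 moves from there.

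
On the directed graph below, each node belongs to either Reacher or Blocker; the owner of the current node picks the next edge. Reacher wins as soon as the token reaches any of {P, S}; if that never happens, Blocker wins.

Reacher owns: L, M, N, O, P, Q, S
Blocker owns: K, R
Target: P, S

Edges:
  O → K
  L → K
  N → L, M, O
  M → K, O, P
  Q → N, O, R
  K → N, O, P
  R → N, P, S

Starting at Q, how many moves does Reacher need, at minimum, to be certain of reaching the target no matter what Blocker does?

3

A0 = {P, S}
A1: add {M} — M (Reacher) has M→P.
A2: add {N} — N (Reacher) has N→M.
A3: add {Q, R} — Q (Reacher) has Q→N; R (Blocker): all of {N, P, S} already in.
A4 = A3; e.g. K (Blocker) can still go to O. Fixed point.
Q enters the attractor at level 3, so Reacher can force the target in 3 moves from there.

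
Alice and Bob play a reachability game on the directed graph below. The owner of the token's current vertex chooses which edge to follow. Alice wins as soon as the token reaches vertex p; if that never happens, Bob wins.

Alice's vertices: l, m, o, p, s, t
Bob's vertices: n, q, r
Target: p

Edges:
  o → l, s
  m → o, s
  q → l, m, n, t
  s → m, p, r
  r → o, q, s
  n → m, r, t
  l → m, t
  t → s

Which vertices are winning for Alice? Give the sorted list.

l, m, o, p, s, t

A0 = {p}
A1: add {s} — s (Alice) has s→p.
A2: add {m, o, t} — m (Alice) has m→s; o (Alice) has o→s; t (Alice) has t→s.
A3: add {l} — l (Alice) has l→m.
A4 = A3; e.g. n (Bob) can still go to r. Fixed point.
Alice's winning region = {l, m, o, p, s, t}.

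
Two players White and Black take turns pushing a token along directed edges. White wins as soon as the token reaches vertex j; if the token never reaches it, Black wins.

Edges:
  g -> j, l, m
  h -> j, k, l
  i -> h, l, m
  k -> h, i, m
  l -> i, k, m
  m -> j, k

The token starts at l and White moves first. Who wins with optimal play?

Black

Track states (vertex, player-to-move).
A0 = {(j,White), (j,Black)}
A1: add {(g,White), (h,White), (m,White)}.
A2 = A1; e.g. (g,Black) stays out. (l,White) never enters ⇒ Black avoids the target.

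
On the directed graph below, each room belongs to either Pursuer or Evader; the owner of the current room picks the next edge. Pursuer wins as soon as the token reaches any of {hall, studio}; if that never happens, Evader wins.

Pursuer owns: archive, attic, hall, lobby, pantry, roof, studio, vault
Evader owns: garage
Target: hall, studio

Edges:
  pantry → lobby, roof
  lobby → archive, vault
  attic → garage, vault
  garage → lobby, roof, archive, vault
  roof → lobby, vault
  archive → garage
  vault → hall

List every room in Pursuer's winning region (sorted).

A0 = {hall, studio}
A1: add {vault} — vault (Pursuer) has vault→hall.
A2: add {attic, lobby, roof} — lobby (Pursuer) has lobby→vault; attic (Pursuer) has attic→vault; roof (Pursuer) has roof→vault.
A3: add {pantry} — pantry (Pursuer) has pantry→lobby.
A4 = A3; e.g. garage (Evader) can still go to archive. Fixed point.
Pursuer's winning region = {attic, hall, lobby, pantry, roof, studio, vault}.

attic, hall, lobby, pantry, roof, studio, vault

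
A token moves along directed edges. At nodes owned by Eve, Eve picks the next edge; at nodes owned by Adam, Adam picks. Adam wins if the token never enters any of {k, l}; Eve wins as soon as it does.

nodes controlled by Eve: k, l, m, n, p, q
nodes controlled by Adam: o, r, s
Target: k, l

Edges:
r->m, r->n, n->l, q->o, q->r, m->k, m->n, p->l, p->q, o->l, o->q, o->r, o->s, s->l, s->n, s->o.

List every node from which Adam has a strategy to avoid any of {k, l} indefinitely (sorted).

A0 = {k, l}
A1: add {m, n, p} — m (Eve) has m→k; n (Eve) has n→l; p (Eve) has p→l.
A2: add {r} — r (Adam): all of {m, n} already in.
A3: add {q} — q (Eve) has q→r.
A4 = A3; e.g. o (Adam) can still go to s. Fixed point.
Eve's attractor = {k, l, m, n, p, q, r}; Adam avoids the target exactly from the complement.

o, s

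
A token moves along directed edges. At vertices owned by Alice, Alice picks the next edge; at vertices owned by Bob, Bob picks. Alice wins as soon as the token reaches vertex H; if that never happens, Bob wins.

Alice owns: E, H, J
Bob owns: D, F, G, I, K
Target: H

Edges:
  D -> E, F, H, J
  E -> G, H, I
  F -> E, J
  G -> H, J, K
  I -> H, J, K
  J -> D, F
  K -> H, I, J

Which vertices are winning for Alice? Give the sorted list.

A0 = {H}
A1: add {E} — E (Alice) has E→H.
A2 = A1; e.g. D (Bob) can still go to F. Fixed point.
Alice's winning region = {E, H}.

E, H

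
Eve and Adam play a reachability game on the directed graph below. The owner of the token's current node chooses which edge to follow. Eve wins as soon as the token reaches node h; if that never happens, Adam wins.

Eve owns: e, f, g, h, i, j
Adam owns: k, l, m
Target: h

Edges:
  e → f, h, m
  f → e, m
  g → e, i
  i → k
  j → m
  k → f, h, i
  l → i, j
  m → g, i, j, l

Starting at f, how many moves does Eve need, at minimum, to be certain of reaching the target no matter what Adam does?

A0 = {h}
A1: add {e} — e (Eve) has e→h.
A2: add {f, g} — f (Eve) has f→e; g (Eve) has g→e.
A3 = A2; e.g. i (Eve) has no edge into A2. Fixed point.
f enters the attractor at level 2, so Eve can force the target in 2 moves from there.

2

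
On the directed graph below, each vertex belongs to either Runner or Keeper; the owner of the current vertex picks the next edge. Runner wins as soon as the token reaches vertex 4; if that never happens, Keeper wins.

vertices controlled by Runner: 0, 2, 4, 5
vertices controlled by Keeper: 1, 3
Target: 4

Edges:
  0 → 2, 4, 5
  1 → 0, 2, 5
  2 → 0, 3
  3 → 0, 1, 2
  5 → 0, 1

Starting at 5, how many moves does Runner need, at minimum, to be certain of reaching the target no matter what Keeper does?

2

A0 = {4}
A1: add {0} — 0 (Runner) has 0→4.
A2: add {2, 5} — 2 (Runner) has 2→0; 5 (Runner) has 5→0.
5 enters the attractor at level 2, so Runner can force the target in 2 moves from there.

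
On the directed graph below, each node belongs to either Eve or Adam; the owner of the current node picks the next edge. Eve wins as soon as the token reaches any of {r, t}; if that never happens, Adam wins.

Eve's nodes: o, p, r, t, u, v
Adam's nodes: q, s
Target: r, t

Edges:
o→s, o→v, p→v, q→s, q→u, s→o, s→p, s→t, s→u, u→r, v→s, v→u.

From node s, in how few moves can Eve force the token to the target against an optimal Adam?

A0 = {r, t}
A1: add {u} — u (Eve) has u→r.
A2: add {v} — v (Eve) has v→u.
A3: add {o, p} — o (Eve) has o→v; p (Eve) has p→v.
A4: add {s} — s (Adam): all of {o, p, t, u} already in.
s enters the attractor at level 4, so Eve can force the target in 4 moves from there.

4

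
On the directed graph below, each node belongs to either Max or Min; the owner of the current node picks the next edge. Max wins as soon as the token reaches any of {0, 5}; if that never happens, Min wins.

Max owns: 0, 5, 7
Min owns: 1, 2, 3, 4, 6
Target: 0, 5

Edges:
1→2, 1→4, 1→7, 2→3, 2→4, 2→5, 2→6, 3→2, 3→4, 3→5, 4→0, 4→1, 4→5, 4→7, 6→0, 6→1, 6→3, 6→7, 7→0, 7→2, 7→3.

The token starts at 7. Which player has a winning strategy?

Max

A0 = {0, 5}
A1: add {7} — 7 (Max) has 7→0.
A2 = A1; e.g. 1 (Min) can still go to 2. Fixed point.
7 ∈ A1, so Max can force the target.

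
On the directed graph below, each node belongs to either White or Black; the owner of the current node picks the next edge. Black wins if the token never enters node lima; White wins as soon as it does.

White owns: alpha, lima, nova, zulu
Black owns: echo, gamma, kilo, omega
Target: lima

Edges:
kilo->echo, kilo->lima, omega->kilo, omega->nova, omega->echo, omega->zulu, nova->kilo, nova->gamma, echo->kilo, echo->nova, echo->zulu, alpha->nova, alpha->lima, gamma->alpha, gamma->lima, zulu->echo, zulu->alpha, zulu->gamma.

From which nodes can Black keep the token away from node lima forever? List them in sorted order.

A0 = {lima}
A1: add {alpha} — alpha (White) has alpha→lima.
A2: add {gamma, zulu} — gamma (Black): all of {alpha, lima} already in; zulu (White) has zulu→alpha.
A3: add {nova} — nova (White) has nova→gamma.
A4 = A3; e.g. kilo (Black) can still go to echo. Fixed point.
White's attractor = {alpha, gamma, lima, nova, zulu}; Black avoids the target exactly from the complement.

echo, kilo, omega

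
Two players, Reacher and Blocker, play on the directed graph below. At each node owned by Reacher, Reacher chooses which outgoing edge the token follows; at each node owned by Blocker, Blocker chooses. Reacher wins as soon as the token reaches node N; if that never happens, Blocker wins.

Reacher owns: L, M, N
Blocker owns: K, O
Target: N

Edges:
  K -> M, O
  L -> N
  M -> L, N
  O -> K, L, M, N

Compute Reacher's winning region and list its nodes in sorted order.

A0 = {N}
A1: add {L, M} — L (Reacher) has L→N; M (Reacher) has M→N.
A2 = A1; e.g. K (Blocker) can still go to O. Fixed point.
Reacher's winning region = {L, M, N}.

L, M, N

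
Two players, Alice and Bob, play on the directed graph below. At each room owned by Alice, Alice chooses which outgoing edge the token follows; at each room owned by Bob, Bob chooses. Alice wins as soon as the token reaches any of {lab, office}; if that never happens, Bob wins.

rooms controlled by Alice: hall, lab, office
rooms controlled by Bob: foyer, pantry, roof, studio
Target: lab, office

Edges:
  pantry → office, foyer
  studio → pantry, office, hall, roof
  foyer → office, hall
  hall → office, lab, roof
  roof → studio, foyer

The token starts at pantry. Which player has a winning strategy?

A0 = {lab, office}
A1: add {hall} — hall (Alice) has hall→office.
A2: add {foyer} — foyer (Bob): all of {office, hall} already in.
A3: add {pantry} — pantry (Bob): all of {office, foyer} already in.
A4 = A3; e.g. studio (Bob) can still go to roof. Fixed point.
pantry ∈ A3, so Alice can force the target.

Alice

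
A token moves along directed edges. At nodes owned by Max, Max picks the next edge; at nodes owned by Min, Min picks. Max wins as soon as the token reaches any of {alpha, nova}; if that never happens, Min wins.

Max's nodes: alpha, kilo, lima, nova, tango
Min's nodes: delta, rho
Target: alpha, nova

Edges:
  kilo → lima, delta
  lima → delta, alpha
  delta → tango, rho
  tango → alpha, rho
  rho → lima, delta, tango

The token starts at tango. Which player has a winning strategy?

A0 = {alpha, nova}
A1: add {lima, tango} — lima (Max) has lima→alpha; tango (Max) has tango→alpha.
tango ∈ A1, so Max can force the target.

Max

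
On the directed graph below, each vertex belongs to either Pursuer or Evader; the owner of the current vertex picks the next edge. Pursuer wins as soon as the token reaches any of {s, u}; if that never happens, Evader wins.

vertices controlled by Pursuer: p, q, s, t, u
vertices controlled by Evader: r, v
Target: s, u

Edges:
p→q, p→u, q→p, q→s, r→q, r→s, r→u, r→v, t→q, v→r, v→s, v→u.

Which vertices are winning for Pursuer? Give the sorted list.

A0 = {s, u}
A1: add {p, q} — p (Pursuer) has p→u; q (Pursuer) has q→s.
A2: add {t} — t (Pursuer) has t→q.
A3 = A2; e.g. r (Evader) can still go to v. Fixed point.
Pursuer's winning region = {p, q, s, t, u}.

p, q, s, t, u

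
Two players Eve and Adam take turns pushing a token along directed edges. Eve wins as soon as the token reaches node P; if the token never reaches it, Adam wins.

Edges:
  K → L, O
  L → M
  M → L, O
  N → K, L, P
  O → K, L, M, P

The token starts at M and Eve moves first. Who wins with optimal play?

Adam

Track states (vertex, player-to-move).
A0 = {(P,Eve), (P,Adam)}
A1: add {(N,Eve), (O,Eve)}.
A2 = A1; e.g. (K,Eve) stays out. (M,Eve) never enters ⇒ Adam avoids the target.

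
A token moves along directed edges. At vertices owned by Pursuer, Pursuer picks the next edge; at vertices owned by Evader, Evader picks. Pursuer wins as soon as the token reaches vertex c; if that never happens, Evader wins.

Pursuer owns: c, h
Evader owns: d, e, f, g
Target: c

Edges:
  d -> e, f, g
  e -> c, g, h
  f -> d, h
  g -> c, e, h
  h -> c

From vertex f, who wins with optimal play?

Evader

A0 = {c}
A1: add {h} — h (Pursuer) has h→c.
A2 = A1; e.g. d (Evader) can still go to e. Fixed point.
f never enters the attractor, so Evader can avoid the target forever.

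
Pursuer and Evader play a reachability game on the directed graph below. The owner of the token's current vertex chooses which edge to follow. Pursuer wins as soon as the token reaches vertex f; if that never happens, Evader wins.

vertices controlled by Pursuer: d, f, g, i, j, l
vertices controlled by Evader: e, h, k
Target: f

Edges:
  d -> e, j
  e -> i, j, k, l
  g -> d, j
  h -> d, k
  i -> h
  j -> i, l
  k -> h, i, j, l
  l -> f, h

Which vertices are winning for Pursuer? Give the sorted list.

A0 = {f}
A1: add {l} — l (Pursuer) has l→f.
A2: add {j} — j (Pursuer) has j→l.
A3: add {d, g} — d (Pursuer) has d→j; g (Pursuer) has g→j.
A4 = A3; e.g. e (Evader) can still go to i. Fixed point.
Pursuer's winning region = {d, f, g, j, l}.

d, f, g, j, l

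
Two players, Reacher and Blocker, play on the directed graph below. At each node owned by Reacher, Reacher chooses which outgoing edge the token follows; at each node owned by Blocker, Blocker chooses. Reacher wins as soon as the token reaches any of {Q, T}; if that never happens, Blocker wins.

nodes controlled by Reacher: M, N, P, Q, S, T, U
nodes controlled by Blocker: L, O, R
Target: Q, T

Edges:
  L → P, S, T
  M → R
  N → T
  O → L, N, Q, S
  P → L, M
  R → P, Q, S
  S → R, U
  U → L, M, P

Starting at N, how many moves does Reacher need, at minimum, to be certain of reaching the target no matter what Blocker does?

A0 = {Q, T}
A1: add {N} — N (Reacher) has N→T.
A2 = A1; e.g. L (Blocker) can still go to P. Fixed point.
N enters the attractor at level 1, so Reacher can force the target in 1 move from there.

1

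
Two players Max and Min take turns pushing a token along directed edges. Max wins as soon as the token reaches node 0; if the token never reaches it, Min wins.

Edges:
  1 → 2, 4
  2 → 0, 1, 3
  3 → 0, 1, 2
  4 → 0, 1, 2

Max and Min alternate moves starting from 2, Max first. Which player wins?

Track states (vertex, player-to-move).
A0 = {(0,Max), (0,Min)}
A1: add {(2,Max), (3,Max), (4,Max)}.
(2,Max) ∈ A1 ⇒ Max forces the target.

Max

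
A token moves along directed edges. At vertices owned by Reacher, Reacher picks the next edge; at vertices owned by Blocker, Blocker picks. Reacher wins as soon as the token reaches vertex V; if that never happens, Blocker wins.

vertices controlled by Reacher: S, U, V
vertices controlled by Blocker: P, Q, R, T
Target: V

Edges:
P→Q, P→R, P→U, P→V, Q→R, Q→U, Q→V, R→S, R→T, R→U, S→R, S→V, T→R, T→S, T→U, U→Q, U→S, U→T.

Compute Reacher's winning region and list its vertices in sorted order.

A0 = {V}
A1: add {S} — S (Reacher) has S→V.
A2: add {U} — U (Reacher) has U→S.
A3 = A2; e.g. P (Blocker) can still go to Q. Fixed point.
Reacher's winning region = {S, U, V}.

S, U, V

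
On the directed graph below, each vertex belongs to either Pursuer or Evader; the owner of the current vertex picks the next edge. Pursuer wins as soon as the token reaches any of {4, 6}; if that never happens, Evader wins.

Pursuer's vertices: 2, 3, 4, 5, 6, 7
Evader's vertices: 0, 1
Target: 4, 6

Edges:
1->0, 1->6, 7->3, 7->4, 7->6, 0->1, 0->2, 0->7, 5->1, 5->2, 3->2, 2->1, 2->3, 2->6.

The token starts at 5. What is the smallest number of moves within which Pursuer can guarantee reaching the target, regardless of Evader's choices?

2

A0 = {4, 6}
A1: add {2, 7} — 2 (Pursuer) has 2→6; 7 (Pursuer) has 7→4.
A2: add {3, 5} — 3 (Pursuer) has 3→2; 5 (Pursuer) has 5→2.
A3 = A2; e.g. 0 (Evader) can still go to 1. Fixed point.
5 enters the attractor at level 2, so Pursuer can force the target in 2 moves from there.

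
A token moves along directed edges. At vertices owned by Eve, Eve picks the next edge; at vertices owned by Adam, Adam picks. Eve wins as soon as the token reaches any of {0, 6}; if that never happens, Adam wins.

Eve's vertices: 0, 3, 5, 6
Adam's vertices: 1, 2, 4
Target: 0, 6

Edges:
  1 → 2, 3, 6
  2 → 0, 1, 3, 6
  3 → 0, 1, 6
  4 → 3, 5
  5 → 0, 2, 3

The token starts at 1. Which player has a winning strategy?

A0 = {0, 6}
A1: add {3, 5} — 3 (Eve) has 3→0; 5 (Eve) has 5→0.
A2: add {4} — 4 (Adam): all of {3, 5} already in.
A3 = A2; e.g. 1 (Adam) can still go to 2. Fixed point.
1 never enters the attractor, so Adam can avoid the target forever.

Adam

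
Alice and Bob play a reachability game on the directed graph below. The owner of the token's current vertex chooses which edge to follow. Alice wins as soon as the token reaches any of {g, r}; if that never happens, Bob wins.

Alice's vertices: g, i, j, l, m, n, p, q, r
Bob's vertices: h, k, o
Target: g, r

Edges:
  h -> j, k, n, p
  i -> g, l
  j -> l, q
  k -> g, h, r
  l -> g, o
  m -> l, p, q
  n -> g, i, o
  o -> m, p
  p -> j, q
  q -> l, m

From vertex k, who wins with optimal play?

Bob

A0 = {g, r}
A1: add {i, l, n} — i (Alice) has i→g; l (Alice) has l→g; n (Alice) has n→g.
A2: add {j, m, q} — j (Alice) has j→l; m (Alice) has m→l; q (Alice) has q→l.
A3: add {p} — p (Alice) has p→j.
A4: add {o} — o (Bob): all of {m, p} already in.
A5 = A4; e.g. h (Bob) can still go to k. Fixed point.
k never enters the attractor, so Bob can avoid the target forever.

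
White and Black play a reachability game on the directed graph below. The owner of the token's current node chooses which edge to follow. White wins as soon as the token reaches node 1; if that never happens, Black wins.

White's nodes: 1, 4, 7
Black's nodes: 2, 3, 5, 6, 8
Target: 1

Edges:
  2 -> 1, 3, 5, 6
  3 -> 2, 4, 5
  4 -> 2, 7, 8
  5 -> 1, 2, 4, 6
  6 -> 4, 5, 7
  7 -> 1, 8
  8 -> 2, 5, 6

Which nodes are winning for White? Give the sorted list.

A0 = {1}
A1: add {7} — 7 (White) has 7→1.
A2: add {4} — 4 (White) has 4→7.
A3 = A2; e.g. 2 (Black) can still go to 3. Fixed point.
White's winning region = {1, 4, 7}.

1, 4, 7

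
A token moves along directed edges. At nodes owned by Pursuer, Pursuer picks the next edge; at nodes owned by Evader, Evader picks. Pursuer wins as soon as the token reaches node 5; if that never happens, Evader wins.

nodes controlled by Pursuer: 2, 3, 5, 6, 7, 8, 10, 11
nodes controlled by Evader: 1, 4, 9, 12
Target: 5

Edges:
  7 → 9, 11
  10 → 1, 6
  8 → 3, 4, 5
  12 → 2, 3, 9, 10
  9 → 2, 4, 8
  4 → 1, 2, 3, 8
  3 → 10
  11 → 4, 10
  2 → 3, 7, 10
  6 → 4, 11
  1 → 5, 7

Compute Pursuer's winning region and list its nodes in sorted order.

A0 = {5}
A1: add {8} — 8 (Pursuer) has 8→5.
A2 = A1; e.g. 1 (Evader) can still go to 7. Fixed point.
Pursuer's winning region = {5, 8}.

5, 8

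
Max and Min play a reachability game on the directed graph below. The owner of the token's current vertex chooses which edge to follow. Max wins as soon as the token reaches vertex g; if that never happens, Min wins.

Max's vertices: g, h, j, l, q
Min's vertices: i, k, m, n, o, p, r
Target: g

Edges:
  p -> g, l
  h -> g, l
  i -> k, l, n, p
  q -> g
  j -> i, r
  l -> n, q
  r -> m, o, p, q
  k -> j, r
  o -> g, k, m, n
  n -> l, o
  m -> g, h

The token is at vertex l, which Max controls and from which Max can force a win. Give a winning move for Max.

A0 = {g}
A1: add {h, q} — h (Max) has h→g; q (Max) has q→g.
A2: add {l, m} — l (Max) has l→q; m (Min): all of {g, h} already in.
A3: add {p} — p (Min): all of {g, l} already in.
A4 = A3; e.g. i (Min) can still go to k. Fixed point.
From l, successor q is in the attractor (rank 1); the other successor n is not.

q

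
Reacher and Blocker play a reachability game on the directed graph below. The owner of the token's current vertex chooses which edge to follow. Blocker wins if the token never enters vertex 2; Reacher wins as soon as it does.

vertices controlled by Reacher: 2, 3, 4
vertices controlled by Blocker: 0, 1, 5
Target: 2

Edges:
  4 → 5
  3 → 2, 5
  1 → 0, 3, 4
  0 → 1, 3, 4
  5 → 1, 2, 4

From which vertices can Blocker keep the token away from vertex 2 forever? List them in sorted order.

A0 = {2}
A1: add {3} — 3 (Reacher) has 3→2.
A2 = A1; e.g. 0 (Blocker) can still go to 1. Fixed point.
Reacher's attractor = {2, 3}; Blocker avoids the target exactly from the complement.

0, 1, 4, 5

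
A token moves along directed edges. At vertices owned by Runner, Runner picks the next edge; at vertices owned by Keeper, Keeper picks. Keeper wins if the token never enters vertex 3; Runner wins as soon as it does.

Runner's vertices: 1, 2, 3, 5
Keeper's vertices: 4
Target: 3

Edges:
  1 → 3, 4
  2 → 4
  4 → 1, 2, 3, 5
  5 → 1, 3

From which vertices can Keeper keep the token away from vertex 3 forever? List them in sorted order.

A0 = {3}
A1: add {1, 5} — 1 (Runner) has 1→3; 5 (Runner) has 5→3.
A2 = A1; e.g. 2 (Runner) has no edge into A1. Fixed point.
Runner's attractor = {1, 3, 5}; Keeper avoids the target exactly from the complement.

2, 4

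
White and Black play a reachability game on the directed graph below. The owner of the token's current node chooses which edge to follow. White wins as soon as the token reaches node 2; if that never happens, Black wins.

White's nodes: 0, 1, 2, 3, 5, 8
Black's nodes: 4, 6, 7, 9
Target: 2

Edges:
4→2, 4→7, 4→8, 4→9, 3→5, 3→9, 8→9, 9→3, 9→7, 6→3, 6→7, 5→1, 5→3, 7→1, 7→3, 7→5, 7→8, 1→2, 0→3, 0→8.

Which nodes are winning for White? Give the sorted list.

A0 = {2}
A1: add {1} — 1 (White) has 1→2.
A2: add {5} — 5 (White) has 5→1.
A3: add {3} — 3 (White) has 3→5.
A4: add {0} — 0 (White) has 0→3.
A5 = A4; e.g. 4 (Black) can still go to 7. Fixed point.
White's winning region = {0, 1, 2, 3, 5}.

0, 1, 2, 3, 5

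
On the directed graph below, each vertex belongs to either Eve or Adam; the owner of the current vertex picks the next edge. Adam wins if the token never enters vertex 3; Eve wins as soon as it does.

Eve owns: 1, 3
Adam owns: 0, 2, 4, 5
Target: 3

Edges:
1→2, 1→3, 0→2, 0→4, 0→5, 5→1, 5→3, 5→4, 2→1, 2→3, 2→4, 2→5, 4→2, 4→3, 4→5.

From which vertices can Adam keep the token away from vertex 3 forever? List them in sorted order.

0, 2, 4, 5

A0 = {3}
A1: add {1} — 1 (Eve) has 1→3.
A2 = A1; e.g. 0 (Adam) can still go to 2. Fixed point.
Eve's attractor = {1, 3}; Adam avoids the target exactly from the complement.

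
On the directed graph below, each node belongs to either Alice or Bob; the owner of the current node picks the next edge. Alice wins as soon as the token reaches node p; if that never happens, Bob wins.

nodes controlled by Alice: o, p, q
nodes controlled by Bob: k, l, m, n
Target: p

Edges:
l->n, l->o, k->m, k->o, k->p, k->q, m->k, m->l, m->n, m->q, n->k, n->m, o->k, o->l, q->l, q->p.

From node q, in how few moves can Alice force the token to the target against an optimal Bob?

A0 = {p}
A1: add {q} — q (Alice) has q→p.
A2 = A1; e.g. k (Bob) can still go to m. Fixed point.
q enters the attractor at level 1, so Alice can force the target in 1 move from there.

1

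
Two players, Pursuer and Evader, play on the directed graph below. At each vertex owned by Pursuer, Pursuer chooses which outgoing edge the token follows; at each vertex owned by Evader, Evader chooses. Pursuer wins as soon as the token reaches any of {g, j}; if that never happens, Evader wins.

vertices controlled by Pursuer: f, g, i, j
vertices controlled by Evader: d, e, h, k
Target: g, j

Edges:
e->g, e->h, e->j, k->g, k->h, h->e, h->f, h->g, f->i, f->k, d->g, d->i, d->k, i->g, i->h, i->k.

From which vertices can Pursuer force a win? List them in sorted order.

A0 = {g, j}
A1: add {i} — i (Pursuer) has i→g.
A2: add {f} — f (Pursuer) has f→i.
A3 = A2; e.g. d (Evader) can still go to k. Fixed point.
Pursuer's winning region = {f, g, i, j}.

f, g, i, j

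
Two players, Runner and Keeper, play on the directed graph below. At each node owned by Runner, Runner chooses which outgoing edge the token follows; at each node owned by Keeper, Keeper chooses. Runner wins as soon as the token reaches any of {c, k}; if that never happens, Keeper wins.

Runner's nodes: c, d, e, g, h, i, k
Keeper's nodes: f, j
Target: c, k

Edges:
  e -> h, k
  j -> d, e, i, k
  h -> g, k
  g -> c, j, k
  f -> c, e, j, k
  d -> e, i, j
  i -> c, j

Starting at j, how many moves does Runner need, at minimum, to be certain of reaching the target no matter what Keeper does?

A0 = {c, k}
A1: add {e, g, h, i} — e (Runner) has e→k; g (Runner) has g→c; h (Runner) has h→k; i (Runner) has i→c.
A2: add {d} — d (Runner) has d→e.
A3: add {j} — j (Keeper): all of {d, e, i, k} already in.
j enters the attractor at level 3, so Runner can force the target in 3 moves from there.

3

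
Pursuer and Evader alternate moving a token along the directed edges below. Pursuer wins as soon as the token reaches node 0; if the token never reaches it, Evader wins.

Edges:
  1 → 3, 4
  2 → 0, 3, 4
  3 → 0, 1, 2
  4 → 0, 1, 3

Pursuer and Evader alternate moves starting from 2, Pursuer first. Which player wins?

Track states (vertex, player-to-move).
A0 = {(0,Pursuer), (0,Evader)}
A1: add {(2,Pursuer), (3,Pursuer), (4,Pursuer)}.
(2,Pursuer) ∈ A1 ⇒ Pursuer forces the target.

Pursuer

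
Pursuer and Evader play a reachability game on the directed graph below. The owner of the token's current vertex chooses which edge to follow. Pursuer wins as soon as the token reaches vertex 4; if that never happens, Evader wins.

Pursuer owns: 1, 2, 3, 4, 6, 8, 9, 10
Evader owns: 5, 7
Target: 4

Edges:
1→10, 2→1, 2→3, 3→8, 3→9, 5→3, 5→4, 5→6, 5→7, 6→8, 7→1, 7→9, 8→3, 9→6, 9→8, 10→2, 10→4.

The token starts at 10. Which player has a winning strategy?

A0 = {4}
A1: add {10} — 10 (Pursuer) has 10→4.
10 ∈ A1, so Pursuer can force the target.

Pursuer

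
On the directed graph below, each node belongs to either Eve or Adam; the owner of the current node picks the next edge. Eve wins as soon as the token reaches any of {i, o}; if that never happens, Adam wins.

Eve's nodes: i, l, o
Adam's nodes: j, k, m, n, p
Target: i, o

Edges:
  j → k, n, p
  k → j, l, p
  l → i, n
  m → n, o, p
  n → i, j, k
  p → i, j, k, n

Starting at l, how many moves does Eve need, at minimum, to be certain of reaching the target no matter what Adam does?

1

A0 = {i, o}
A1: add {l} — l (Eve) has l→i.
A2 = A1; e.g. j (Adam) can still go to k. Fixed point.
l enters the attractor at level 1, so Eve can force the target in 1 move from there.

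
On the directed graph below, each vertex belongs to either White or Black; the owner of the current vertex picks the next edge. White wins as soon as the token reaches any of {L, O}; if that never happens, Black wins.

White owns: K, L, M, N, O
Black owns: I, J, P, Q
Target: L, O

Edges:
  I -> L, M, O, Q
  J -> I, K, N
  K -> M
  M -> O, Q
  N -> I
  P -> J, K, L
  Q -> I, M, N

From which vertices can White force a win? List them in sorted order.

A0 = {L, O}
A1: add {M} — M (White) has M→O.
A2: add {K} — K (White) has K→M.
A3 = A2; e.g. I (Black) can still go to Q. Fixed point.
White's winning region = {K, L, M, O}.

K, L, M, O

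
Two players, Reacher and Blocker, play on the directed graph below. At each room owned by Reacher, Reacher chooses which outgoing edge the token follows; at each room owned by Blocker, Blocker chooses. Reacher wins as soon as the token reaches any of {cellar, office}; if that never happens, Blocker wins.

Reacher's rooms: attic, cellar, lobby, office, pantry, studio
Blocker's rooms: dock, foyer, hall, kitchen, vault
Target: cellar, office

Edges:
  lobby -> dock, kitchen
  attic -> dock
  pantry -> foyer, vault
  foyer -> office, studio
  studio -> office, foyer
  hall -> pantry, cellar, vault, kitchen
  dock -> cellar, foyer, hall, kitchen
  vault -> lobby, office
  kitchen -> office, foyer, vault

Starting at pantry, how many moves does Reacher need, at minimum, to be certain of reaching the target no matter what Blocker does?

A0 = {cellar, office}
A1: add {studio} — studio (Reacher) has studio→office.
A2: add {foyer} — foyer (Blocker): all of {office, studio} already in.
A3: add {pantry} — pantry (Reacher) has pantry→foyer.
A4 = A3; e.g. lobby (Reacher) has no edge into A3. Fixed point.
pantry enters the attractor at level 3, so Reacher can force the target in 3 moves from there.

3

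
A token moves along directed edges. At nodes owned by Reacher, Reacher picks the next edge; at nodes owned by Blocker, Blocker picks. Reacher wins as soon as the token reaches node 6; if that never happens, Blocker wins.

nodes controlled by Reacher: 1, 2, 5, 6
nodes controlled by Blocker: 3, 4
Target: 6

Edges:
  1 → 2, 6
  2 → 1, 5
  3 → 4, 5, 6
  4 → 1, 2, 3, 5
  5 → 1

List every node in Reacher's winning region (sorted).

1, 2, 5, 6

A0 = {6}
A1: add {1} — 1 (Reacher) has 1→6.
A2: add {2, 5} — 2 (Reacher) has 2→1; 5 (Reacher) has 5→1.
A3 = A2; e.g. 3 (Blocker) can still go to 4. Fixed point.
Reacher's winning region = {1, 2, 5, 6}.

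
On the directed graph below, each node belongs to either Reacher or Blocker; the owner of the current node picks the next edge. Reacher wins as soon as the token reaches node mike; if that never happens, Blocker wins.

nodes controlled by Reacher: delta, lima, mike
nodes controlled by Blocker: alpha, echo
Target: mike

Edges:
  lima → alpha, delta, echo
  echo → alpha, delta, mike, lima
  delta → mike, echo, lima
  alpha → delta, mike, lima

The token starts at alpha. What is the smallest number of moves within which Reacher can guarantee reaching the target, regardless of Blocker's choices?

A0 = {mike}
A1: add {delta} — delta (Reacher) has delta→mike.
A2: add {lima} — lima (Reacher) has lima→delta.
A3: add {alpha} — alpha (Blocker): all of {delta, mike, lima} already in.
alpha enters the attractor at level 3, so Reacher can force the target in 3 moves from there.

3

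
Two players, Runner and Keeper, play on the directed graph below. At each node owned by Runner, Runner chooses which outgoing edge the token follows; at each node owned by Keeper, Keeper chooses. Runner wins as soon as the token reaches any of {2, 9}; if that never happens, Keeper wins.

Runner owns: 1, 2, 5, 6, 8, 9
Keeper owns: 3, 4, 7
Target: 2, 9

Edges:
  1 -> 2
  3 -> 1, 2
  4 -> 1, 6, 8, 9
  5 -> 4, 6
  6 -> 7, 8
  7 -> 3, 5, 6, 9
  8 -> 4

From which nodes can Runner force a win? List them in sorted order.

1, 2, 3, 9

A0 = {2, 9}
A1: add {1} — 1 (Runner) has 1→2.
A2: add {3} — 3 (Keeper): all of {1, 2} already in.
A3 = A2; e.g. 4 (Keeper) can still go to 6. Fixed point.
Runner's winning region = {1, 2, 3, 9}.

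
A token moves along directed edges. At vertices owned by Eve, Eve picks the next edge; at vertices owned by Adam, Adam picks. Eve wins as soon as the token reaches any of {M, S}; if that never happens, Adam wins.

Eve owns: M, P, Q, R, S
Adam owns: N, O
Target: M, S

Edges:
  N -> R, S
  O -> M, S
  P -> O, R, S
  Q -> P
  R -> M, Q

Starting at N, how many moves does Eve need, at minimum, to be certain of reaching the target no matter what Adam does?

A0 = {M, S}
A1: add {O, P, R} — O (Adam): all of {M, S} already in; P (Eve) has P→S; R (Eve) has R→M.
A2: add {N, Q} — N (Adam): all of {R, S} already in; Q (Eve) has Q→P.
A2 = all vertices. Fixed point.
N enters the attractor at level 2, so Eve can force the target in 2 moves from there.

2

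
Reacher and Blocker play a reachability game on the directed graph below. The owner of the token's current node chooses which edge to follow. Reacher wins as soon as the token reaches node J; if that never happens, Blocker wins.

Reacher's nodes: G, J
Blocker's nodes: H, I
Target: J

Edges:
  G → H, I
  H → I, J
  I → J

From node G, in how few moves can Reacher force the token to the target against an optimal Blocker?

A0 = {J}
A1: add {I} — I (Blocker): all of {J} already in.
A2: add {G, H} — G (Reacher) has G→I; H (Blocker): all of {I, J} already in.
A2 = all vertices. Fixed point.
G enters the attractor at level 2, so Reacher can force the target in 2 moves from there.

2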